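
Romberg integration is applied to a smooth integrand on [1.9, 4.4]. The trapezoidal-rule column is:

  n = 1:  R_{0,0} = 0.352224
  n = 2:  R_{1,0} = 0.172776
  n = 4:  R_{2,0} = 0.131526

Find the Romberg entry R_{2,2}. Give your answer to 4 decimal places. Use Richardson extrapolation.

0.1181

Richardson extrapolation on the trapezoidal column (denominator 4−1=3):
R_{1,1} = (4·0.172776 − 0.352224) / 3 = 0.112960
R_{2,1} = (4·0.131526 − 0.172776) / 3 = 0.117776
R_{2,2} = (16·0.117776 − 0.112960) / 15 = 0.118097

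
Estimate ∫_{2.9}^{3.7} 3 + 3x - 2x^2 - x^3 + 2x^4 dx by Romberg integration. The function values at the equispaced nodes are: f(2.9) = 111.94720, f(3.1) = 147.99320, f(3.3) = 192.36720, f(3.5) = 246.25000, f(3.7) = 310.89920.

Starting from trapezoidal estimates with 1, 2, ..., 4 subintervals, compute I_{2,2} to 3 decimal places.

158.970

I_{0,0} (trapezoid, 1 panel, h=0.8000): 169.13856
I_{1,0} (trapezoid, 2 panels, h=0.4000): 161.51616
I_{2,0} (trapezoid, 4 panels, h=0.2000): 159.60672
I_{1,1} = 161.51616 + (161.51616 − 169.13856)/3 = 158.97536
I_{2,1} = 159.60672 + (159.60672 − 161.51616)/3 = 158.97024
I_{2,2} = 158.97024 + (158.97024 − 158.97536)/15 = 158.96990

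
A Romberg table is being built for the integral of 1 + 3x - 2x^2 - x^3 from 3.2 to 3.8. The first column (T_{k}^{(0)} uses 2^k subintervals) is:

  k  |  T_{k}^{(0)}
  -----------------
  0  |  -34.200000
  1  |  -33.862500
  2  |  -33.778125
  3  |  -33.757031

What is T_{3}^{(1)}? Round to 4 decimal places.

-33.7500

T_{3}^{(1)} = (4·(-33.757031) − (-33.778125)) / 3 = -33.750000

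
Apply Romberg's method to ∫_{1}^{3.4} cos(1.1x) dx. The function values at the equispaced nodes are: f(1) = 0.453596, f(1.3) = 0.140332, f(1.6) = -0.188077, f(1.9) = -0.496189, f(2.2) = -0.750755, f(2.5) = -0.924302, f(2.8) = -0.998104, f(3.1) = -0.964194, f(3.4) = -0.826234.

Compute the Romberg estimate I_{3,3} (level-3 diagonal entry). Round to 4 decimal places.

-1.3223

I_{0,0} (trapezoid, 1 panel, h=2.4000): -0.447166
I_{1,0} (trapezoid, 2 panels, h=1.2000): -1.124489
I_{2,0} (trapezoid, 4 panels, h=0.6000): -1.273953
I_{3,0} (trapezoid, 8 panels, h=0.3000): -1.310282
I_{1,1} = -1.124489 + (-1.124489 − (-0.447166))/3 = -1.350263
I_{2,1} = -1.273953 + (-1.273953 − (-1.124489))/3 = -1.323774
I_{3,1} = -1.310282 + (-1.310282 − (-1.273953))/3 = -1.322392
I_{2,2} = -1.323774 + (-1.323774 − (-1.350263))/15 = -1.322008
I_{3,2} = -1.322392 + (-1.322392 − (-1.323774))/15 = -1.322300
I_{3,3} = -1.322300 + (-1.322300 − (-1.322008))/63 = -1.322305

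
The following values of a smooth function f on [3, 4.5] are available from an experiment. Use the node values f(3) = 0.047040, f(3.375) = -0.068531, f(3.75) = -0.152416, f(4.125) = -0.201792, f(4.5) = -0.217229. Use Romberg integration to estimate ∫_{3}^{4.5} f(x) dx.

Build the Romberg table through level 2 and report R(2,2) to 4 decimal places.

R(0,0) (trapezoid, 1 panel, h=1.5000): -0.127642
R(1,0) (trapezoid, 2 panels, h=0.7500): -0.178133
R(2,0) (trapezoid, 4 panels, h=0.3750): -0.190438
R(1,1) = -0.178133 + (-0.178133 − (-0.127642))/3 = -0.194963
R(2,1) = -0.190438 + (-0.190438 − (-0.178133))/3 = -0.194540
R(2,2) = -0.194540 + (-0.194540 − (-0.194963))/15 = -0.194512

-0.1945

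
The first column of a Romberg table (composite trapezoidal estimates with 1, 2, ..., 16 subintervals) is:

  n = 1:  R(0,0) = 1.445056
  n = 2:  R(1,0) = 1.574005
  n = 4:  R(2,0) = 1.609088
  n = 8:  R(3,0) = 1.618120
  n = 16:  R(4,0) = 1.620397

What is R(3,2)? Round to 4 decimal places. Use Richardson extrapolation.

Richardson extrapolation on the trapezoidal column (denominator 4−1=3):
R(2,1) = (4·1.609088 − 1.574005) / 3 = 1.620782
R(3,1) = (4·1.618120 − 1.609088) / 3 = 1.621131
R(3,2) = (16·1.621131 − 1.620782) / 15 = 1.621154

1.6212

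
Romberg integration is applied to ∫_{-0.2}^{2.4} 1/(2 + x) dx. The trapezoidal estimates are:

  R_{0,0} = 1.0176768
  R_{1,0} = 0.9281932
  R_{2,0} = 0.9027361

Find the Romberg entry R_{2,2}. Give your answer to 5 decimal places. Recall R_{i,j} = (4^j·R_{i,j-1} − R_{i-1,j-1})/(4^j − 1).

0.89398

Richardson extrapolation on the trapezoidal column (denominator 4−1=3):
R_{1,1} = (4·0.9281932 − 1.0176768) / 3 = 0.8983653
R_{2,1} = (4·0.9027361 − 0.9281932) / 3 = 0.8942504
R_{2,2} = (16·0.8942504 − 0.8983653) / 15 = 0.8939761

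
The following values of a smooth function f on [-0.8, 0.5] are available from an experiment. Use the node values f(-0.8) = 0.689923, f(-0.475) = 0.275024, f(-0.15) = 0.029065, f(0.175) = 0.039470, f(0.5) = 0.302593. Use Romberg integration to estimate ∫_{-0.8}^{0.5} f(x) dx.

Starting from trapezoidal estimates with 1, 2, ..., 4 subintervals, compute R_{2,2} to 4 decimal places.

0.2508

R_{0,0} (trapezoid, 1 panel, h=1.3000): 0.645135
R_{1,0} (trapezoid, 2 panels, h=0.6500): 0.341460
R_{2,0} (trapezoid, 4 panels, h=0.3250): 0.272941
R_{1,1} = 0.341460 + (0.341460 − 0.645135)/3 = 0.240235
R_{2,1} = 0.272941 + (0.272941 − 0.341460)/3 = 0.250101
R_{2,2} = 0.250101 + (0.250101 − 0.240235)/15 = 0.250759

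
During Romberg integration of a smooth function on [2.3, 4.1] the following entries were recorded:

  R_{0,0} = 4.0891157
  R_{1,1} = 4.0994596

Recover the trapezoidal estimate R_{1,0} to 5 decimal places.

From R_{1,1} = (4·R_{1,0} − R_{0,0})/3, solve for R_{1,0}:
4·R_{1,0} = 3·4.0994596 + 4.0891157 = 16.3874945
R_{1,0} = 4.0968736

4.09687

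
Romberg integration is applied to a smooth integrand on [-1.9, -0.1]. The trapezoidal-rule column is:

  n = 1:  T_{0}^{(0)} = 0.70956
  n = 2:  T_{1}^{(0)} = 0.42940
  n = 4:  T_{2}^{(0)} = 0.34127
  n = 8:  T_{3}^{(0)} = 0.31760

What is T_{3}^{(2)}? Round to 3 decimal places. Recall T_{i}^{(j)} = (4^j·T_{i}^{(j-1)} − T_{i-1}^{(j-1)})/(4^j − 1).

0.310

T_{2}^{(1)} = (4·0.34127 − 0.42940) / 3 = 0.31189
T_{3}^{(1)} = 0.31760 + (0.31760 − 0.34127)/3 = 0.30971
T_{3}^{(2)} = (16·0.30971 − 0.31189) / 15 = 0.30956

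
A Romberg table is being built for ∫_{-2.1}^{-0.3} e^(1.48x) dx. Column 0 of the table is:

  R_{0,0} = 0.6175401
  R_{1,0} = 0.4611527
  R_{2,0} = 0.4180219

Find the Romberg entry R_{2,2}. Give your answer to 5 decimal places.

Richardson extrapolation on the trapezoidal column (denominator 4−1=3):
R_{1,1} = 0.4611527 + (0.4611527 − 0.6175401)/3 = 0.4090236
R_{2,1} = (4·0.4180219 − 0.4611527) / 3 = 0.4036450
R_{2,2} = (16·0.4036450 − 0.4090236) / 15 = 0.4032864

0.40329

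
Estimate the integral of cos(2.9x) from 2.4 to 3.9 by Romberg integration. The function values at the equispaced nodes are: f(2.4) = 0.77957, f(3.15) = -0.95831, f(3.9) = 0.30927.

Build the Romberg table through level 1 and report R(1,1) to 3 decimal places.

-0.686

R(0,0) (trapezoid, 1 panel, h=1.5000): 0.81663
R(1,0) (trapezoid, 2 panels, h=0.7500): -0.31042
R(1,1) = -0.31042 + (-0.31042 − 0.81663)/3 = -0.68610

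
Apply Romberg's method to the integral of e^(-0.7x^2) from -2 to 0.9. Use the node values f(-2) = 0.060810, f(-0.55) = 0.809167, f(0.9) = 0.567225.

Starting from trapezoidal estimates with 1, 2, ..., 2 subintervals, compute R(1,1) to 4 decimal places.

1.8679

R(0,0) (trapezoid, 1 panel, h=2.9000): 0.910651
R(1,0) (trapezoid, 2 panels, h=1.4500): 1.628618
R(1,1) = 1.628618 + (1.628618 − 0.910651)/3 = 1.867940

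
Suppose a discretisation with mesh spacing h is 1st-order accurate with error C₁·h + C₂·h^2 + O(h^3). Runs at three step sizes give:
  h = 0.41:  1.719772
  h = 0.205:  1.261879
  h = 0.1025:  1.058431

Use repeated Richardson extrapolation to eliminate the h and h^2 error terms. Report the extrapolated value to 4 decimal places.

First eliminate the h term (factor 2^1 = 2):
  B₁ = (2·1.261879 − 1.719772)/1 = 0.803986
  B₂ = (2·1.058431 − 1.261879)/1 = 0.854983
Then eliminate the h^2 term (factor 2^2 = 4):
  (4·0.854983 − 0.803986)/3 = 0.871982

0.8720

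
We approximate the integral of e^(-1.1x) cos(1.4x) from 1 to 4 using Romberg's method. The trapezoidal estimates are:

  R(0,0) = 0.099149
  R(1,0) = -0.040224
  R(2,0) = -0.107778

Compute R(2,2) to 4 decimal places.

-0.1332

Richardson extrapolation on the trapezoidal column (denominator 4−1=3):
R(1,1) = -0.040224 + (-0.040224 − 0.099149)/3 = -0.086682
R(2,1) = -0.107778 + (-0.107778 − (-0.040224))/3 = -0.130296
R(2,2) = (16·(-0.130296) − (-0.086682)) / 15 = -0.133204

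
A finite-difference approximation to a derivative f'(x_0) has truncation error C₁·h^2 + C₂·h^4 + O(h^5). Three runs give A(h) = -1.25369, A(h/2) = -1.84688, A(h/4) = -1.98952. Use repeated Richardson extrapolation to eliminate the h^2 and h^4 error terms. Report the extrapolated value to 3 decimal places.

-2.037

First eliminate the h^2 term (factor 2^2 = 4):
  B₁ = (4·(-1.84688) − (-1.25369))/3 = -2.04461
  B₂ = (4·(-1.98952) − (-1.84688))/3 = -2.03707
Then eliminate the h^4 term (factor 2^4 = 16):
  (16·(-2.03707) − (-2.04461))/15 = -2.03657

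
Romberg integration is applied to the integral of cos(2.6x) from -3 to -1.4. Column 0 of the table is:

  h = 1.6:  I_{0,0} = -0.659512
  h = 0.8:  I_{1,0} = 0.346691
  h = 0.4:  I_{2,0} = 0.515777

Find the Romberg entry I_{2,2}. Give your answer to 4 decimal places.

Richardson extrapolation on the trapezoidal column (denominator 4−1=3):
I_{1,1} = (4·0.346691 − (-0.659512)) / 3 = 0.682092
I_{2,1} = (4·0.515777 − 0.346691) / 3 = 0.572139
I_{2,2} = 0.572139 + (0.572139 − 0.682092)/15 = 0.564809
(Column j=1 coincides with Simpson's rule on the same nodes.)

0.5648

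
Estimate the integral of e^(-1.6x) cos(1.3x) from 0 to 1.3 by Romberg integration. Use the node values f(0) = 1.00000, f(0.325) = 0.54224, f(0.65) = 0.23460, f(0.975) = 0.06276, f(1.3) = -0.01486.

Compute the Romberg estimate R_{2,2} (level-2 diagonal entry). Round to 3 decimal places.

0.420

R_{0,0} (trapezoid, 1 panel, h=1.3000): 0.64034
R_{1,0} (trapezoid, 2 panels, h=0.6500): 0.47266
R_{2,0} (trapezoid, 4 panels, h=0.3250): 0.43296
R_{1,1} = 0.47266 + (0.47266 − 0.64034)/3 = 0.41677
R_{2,1} = 0.43296 + (0.43296 − 0.47266)/3 = 0.41973
R_{2,2} = 0.41973 + (0.41973 − 0.41677)/15 = 0.41993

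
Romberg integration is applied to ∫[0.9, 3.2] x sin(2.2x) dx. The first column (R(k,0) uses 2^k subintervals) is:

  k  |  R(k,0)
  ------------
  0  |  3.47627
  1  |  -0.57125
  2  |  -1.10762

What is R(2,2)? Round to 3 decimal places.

-1.244

Richardson extrapolation on the trapezoidal column (denominator 4−1=3):
R(1,1) = (4·(-0.57125) − 3.47627) / 3 = -1.92042
R(2,1) = -1.10762 + (-1.10762 − (-0.57125))/3 = -1.28641
R(2,2) = (16·(-1.28641) − (-1.92042)) / 15 = -1.24414
(Column j=1 coincides with Simpson's rule on the same nodes.)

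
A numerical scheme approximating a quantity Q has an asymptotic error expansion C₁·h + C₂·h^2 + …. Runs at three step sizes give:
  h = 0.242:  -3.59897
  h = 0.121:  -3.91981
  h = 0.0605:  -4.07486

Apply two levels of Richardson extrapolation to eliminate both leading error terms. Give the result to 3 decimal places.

First eliminate the h term (factor 2^1 = 2):
  B₁ = (2·(-3.91981) − (-3.59897))/1 = -4.24065
  B₂ = (2·(-4.07486) − (-3.91981))/1 = -4.22991
Then eliminate the h^2 term (factor 2^2 = 4):
  (4·(-4.22991) − (-4.24065))/3 = -4.22633

-4.226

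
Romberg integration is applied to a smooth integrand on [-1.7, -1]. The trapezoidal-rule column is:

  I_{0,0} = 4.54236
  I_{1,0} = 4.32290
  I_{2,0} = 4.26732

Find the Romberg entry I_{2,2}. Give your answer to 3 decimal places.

Richardson extrapolation on the trapezoidal column (denominator 4−1=3):
I_{1,1} = (4·4.32290 − 4.54236) / 3 = 4.24975
I_{2,1} = 4.26732 + (4.26732 − 4.32290)/3 = 4.24879
I_{2,2} = 4.24879 + (4.24879 − 4.24975)/15 = 4.24873

4.249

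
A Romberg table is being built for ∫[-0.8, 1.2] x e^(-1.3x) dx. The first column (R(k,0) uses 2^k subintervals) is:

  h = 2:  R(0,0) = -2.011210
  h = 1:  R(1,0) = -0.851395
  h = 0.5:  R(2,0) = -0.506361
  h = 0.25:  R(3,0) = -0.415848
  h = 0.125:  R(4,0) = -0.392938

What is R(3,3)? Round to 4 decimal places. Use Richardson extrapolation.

-0.3853

R(1,1) = (4·(-0.851395) − (-2.011210)) / 3 = -0.464790
R(2,1) = (4·(-0.506361) − (-0.851395)) / 3 = -0.391350
R(3,1) = -0.415848 + (-0.415848 − (-0.506361))/3 = -0.385677
R(2,2) = (16·(-0.391350) − (-0.464790)) / 15 = -0.386454
R(3,2) = (16·(-0.385677) − (-0.391350)) / 15 = -0.385299
R(3,3) = -0.385299 + (-0.385299 − (-0.386454))/63 = -0.385281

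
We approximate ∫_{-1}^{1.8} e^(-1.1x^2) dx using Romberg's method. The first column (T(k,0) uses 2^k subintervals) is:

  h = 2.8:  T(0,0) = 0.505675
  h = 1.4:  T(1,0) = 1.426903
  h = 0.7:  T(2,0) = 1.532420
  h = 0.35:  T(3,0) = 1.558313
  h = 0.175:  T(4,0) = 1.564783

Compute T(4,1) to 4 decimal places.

1.5669

Richardson extrapolation on the trapezoidal column (denominator 4−1=3):
T(4,1) = 1.564783 + (1.564783 − 1.558313)/3 = 1.566940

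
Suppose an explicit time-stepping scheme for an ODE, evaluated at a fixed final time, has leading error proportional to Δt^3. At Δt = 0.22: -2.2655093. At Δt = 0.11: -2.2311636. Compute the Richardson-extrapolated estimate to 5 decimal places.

-2.22626

Extrapolated value = (8·A(Δt/2) − A(Δt)) / (8 − 1)
= (8·(-2.2311636) − (-2.2655093)) / 7
= -15.5837995 / 7 = -2.2262571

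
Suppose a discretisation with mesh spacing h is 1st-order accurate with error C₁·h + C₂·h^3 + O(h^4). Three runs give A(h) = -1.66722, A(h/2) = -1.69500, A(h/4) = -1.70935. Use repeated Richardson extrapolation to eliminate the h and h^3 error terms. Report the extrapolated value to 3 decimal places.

First eliminate the h term (factor 2^1 = 2):
  B₁ = (2·(-1.69500) − (-1.66722))/1 = -1.72278
  B₂ = (2·(-1.70935) − (-1.69500))/1 = -1.72370
Then eliminate the h^3 term (factor 2^3 = 8):
  (8·(-1.72370) − (-1.72278))/7 = -1.72383

-1.724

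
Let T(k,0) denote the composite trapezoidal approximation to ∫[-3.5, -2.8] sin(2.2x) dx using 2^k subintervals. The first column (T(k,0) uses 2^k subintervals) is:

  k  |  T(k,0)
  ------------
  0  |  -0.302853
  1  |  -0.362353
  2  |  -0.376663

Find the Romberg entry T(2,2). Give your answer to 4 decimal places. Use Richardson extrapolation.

T(1,1) = (4·(-0.362353) − (-0.302853)) / 3 = -0.382186
T(2,1) = -0.376663 + (-0.376663 − (-0.362353))/3 = -0.381433
T(2,2) = (16·(-0.381433) − (-0.382186)) / 15 = -0.381383
(Column j=1 coincides with Simpson's rule on the same nodes.)

-0.3814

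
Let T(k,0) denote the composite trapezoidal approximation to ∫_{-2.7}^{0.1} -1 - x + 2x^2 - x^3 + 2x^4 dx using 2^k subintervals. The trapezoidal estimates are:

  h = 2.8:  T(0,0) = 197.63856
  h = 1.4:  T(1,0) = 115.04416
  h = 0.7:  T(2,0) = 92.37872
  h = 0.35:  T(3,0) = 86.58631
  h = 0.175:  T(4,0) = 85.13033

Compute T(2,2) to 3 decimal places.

84.644

Richardson extrapolation on the trapezoidal column (denominator 4−1=3):
T(1,1) = 115.04416 + (115.04416 − 197.63856)/3 = 87.51269
T(2,1) = (4·92.37872 − 115.04416) / 3 = 84.82357
T(2,2) = (16·84.82357 − 87.51269) / 15 = 84.64430
(Column j=1 coincides with Simpson's rule on the same nodes.)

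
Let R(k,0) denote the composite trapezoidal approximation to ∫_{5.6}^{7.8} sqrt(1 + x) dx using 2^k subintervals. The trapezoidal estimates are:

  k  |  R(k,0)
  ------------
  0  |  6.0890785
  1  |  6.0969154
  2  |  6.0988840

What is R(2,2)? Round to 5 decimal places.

Richardson extrapolation on the trapezoidal column (denominator 4−1=3):
R(1,1) = (4·6.0969154 − 6.0890785) / 3 = 6.0995277
R(2,1) = 6.0988840 + (6.0988840 − 6.0969154)/3 = 6.0995402
R(2,2) = (16·6.0995402 − 6.0995277) / 15 = 6.0995410
(Column j=1 coincides with Simpson's rule on the same nodes.)

6.09954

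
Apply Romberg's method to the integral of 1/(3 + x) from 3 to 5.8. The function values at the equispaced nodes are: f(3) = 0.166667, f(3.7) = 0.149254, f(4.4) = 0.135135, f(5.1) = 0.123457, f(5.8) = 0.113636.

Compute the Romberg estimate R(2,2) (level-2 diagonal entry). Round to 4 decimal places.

R(0,0) (trapezoid, 1 panel, h=2.8000): 0.392424
R(1,0) (trapezoid, 2 panels, h=1.4000): 0.385401
R(2,0) (trapezoid, 4 panels, h=0.7000): 0.383598
R(1,1) = 0.385401 + (0.385401 − 0.392424)/3 = 0.383060
R(2,1) = 0.383598 + (0.383598 − 0.385401)/3 = 0.382997
R(2,2) = 0.382997 + (0.382997 − 0.383060)/15 = 0.382993

0.3830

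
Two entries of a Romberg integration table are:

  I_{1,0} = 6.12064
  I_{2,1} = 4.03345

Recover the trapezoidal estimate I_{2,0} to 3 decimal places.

4.555

From I_{2,1} = (4·I_{2,0} − I_{1,0})/3, solve for I_{2,0}:
4·I_{2,0} = 3·4.03345 + 6.12064 = 18.22099
I_{2,0} = 4.55525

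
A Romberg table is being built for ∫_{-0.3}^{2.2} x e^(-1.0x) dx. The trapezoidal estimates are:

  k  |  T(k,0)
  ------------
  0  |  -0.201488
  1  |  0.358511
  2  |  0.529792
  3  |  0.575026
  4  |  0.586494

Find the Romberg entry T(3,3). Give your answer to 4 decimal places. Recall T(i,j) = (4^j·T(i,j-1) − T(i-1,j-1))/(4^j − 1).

Richardson extrapolation on the trapezoidal column (denominator 4−1=3):
T(1,1) = 0.358511 + (0.358511 − (-0.201488))/3 = 0.545177
T(2,1) = 0.529792 + (0.529792 − 0.358511)/3 = 0.586886
T(3,1) = 0.575026 + (0.575026 − 0.529792)/3 = 0.590104
T(2,2) = 0.586886 + (0.586886 − 0.545177)/15 = 0.589667
T(3,2) = (16·0.590104 − 0.586886) / 15 = 0.590319
T(3,3) = (64·0.590319 − 0.589667) / 63 = 0.590329

0.5903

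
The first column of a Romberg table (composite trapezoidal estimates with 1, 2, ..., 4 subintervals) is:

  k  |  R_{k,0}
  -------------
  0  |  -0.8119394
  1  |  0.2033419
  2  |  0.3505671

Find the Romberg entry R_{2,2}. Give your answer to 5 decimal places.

R_{1,1} = 0.2033419 + (0.2033419 − (-0.8119394))/3 = 0.5417690
R_{2,1} = (4·0.3505671 − 0.2033419) / 3 = 0.3996422
R_{2,2} = 0.3996422 + (0.3996422 − 0.5417690)/15 = 0.3901671

0.39017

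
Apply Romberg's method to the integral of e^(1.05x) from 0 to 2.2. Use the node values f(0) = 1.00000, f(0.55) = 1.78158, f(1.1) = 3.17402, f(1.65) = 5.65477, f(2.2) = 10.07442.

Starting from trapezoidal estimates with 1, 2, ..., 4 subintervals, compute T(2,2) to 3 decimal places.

T(0,0) (trapezoid, 1 panel, h=2.2000): 12.18186
T(1,0) (trapezoid, 2 panels, h=1.1000): 9.58235
T(2,0) (trapezoid, 4 panels, h=0.5500): 8.88117
T(1,1) = 9.58235 + (9.58235 − 12.18186)/3 = 8.71585
T(2,1) = 8.88117 + (8.88117 − 9.58235)/3 = 8.64744
T(2,2) = 8.64744 + (8.64744 − 8.71585)/15 = 8.64288

8.643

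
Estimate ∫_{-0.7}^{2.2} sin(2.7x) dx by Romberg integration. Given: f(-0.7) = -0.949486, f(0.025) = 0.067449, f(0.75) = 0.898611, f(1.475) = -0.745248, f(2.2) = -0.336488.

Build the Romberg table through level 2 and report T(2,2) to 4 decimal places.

T(0,0) (trapezoid, 1 panel, h=2.9000): -1.864662
T(1,0) (trapezoid, 2 panels, h=1.4500): 0.370655
T(2,0) (trapezoid, 4 panels, h=0.7250): -0.306077
T(1,1) = 0.370655 + (0.370655 − (-1.864662))/3 = 1.115761
T(2,1) = -0.306077 + (-0.306077 − 0.370655)/3 = -0.531654
T(2,2) = -0.531654 + (-0.531654 − 1.115761)/15 = -0.641482

-0.6415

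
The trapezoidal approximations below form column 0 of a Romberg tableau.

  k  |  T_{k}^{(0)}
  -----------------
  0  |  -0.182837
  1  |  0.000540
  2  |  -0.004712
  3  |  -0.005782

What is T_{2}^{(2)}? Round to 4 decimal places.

-0.0110

T_{1}^{(1)} = (4·0.000540 − (-0.182837)) / 3 = 0.061666
T_{2}^{(1)} = -0.004712 + (-0.004712 − 0.000540)/3 = -0.006463
T_{2}^{(2)} = -0.006463 + (-0.006463 − 0.061666)/15 = -0.011005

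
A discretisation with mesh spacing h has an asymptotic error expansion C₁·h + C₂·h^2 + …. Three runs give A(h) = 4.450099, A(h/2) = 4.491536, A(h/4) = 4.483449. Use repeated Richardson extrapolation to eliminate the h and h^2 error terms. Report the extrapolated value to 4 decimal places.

First eliminate the h term (factor 2^1 = 2):
  B₁ = (2·4.491536 − 4.450099)/1 = 4.532973
  B₂ = (2·4.483449 − 4.491536)/1 = 4.475362
Then eliminate the h^2 term (factor 2^2 = 4):
  (4·4.475362 − 4.532973)/3 = 4.456158

4.4562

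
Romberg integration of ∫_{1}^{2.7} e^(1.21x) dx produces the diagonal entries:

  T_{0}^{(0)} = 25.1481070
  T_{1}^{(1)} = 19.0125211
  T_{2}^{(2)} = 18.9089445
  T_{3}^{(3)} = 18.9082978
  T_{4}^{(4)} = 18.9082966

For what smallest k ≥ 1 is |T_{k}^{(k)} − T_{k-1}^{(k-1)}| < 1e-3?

k = 3

|T_{1}^{(1)} − T_{0}^{(0)}| = 6.1355859 ≥ 1e-3
|T_{2}^{(2)} − T_{1}^{(1)}| = 0.1035766 ≥ 1e-3
|T_{3}^{(3)} − T_{2}^{(2)}| = 0.0006467 < 1e-3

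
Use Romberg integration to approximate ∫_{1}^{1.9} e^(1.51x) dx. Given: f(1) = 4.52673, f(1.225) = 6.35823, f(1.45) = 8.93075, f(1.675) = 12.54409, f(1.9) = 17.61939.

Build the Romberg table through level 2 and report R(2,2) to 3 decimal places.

8.671

R(0,0) (trapezoid, 1 panel, h=0.9000): 9.96575
R(1,0) (trapezoid, 2 panels, h=0.4500): 9.00171
R(2,0) (trapezoid, 4 panels, h=0.2250): 8.75388
R(1,1) = 9.00171 + (9.00171 − 9.96575)/3 = 8.68036
R(2,1) = 8.75388 + (8.75388 − 9.00171)/3 = 8.67127
R(2,2) = 8.67127 + (8.67127 − 8.68036)/15 = 8.67066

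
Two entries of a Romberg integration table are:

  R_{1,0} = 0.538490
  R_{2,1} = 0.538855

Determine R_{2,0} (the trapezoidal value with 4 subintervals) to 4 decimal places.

From R_{2,1} = (4·R_{2,0} − R_{1,0})/3, solve for R_{2,0}:
4·R_{2,0} = 3·0.538855 + 0.538490 = 2.155055
R_{2,0} = 0.538764

0.5388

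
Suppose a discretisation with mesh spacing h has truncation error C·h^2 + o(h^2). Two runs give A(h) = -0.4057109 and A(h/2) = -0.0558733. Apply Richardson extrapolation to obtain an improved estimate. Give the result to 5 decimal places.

The leading error scales as h^2; refining by a factor of 2 reduces it by 2^2 = 4.
Extrapolated value = (4·A(h/2) − A(h)) / (4 − 1)
= (4·(-0.0558733) − (-0.4057109)) / 3
= 0.1822177 / 3 = 0.0607392

0.06074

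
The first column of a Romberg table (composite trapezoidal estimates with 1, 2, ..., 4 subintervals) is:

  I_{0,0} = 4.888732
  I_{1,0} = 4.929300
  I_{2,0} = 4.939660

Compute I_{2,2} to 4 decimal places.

I_{1,1} = 4.929300 + (4.929300 − 4.888732)/3 = 4.942823
I_{2,1} = (4·4.939660 − 4.929300) / 3 = 4.943113
I_{2,2} = 4.943113 + (4.943113 − 4.942823)/15 = 4.943132

4.9431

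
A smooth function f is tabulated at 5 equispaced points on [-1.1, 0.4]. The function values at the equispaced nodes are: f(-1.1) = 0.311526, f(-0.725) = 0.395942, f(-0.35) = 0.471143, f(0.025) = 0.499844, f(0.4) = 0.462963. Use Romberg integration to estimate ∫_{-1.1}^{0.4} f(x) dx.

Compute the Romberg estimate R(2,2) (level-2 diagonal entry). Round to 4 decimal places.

R(0,0) (trapezoid, 1 panel, h=1.5000): 0.580867
R(1,0) (trapezoid, 2 panels, h=0.7500): 0.643791
R(2,0) (trapezoid, 4 panels, h=0.3750): 0.657815
R(1,1) = 0.643791 + (0.643791 − 0.580867)/3 = 0.664766
R(2,1) = 0.657815 + (0.657815 − 0.643791)/3 = 0.662490
R(2,2) = 0.662490 + (0.662490 − 0.664766)/15 = 0.662338

0.6623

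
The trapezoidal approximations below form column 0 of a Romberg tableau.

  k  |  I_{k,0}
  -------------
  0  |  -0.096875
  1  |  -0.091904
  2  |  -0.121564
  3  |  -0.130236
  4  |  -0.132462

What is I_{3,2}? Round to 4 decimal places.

-0.1332

Richardson extrapolation on the trapezoidal column (denominator 4−1=3):
I_{2,1} = (4·(-0.121564) − (-0.091904)) / 3 = -0.131451
I_{3,1} = -0.130236 + (-0.130236 − (-0.121564))/3 = -0.133127
I_{3,2} = -0.133127 + (-0.133127 − (-0.131451))/15 = -0.133239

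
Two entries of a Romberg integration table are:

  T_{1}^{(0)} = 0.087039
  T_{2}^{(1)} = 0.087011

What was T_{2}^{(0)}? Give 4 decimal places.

0.0870

From T_{2}^{(1)} = (4·T_{2}^{(0)} − T_{1}^{(0)})/3, solve for T_{2}^{(0)}:
4·T_{2}^{(0)} = 3·0.087011 + 0.087039 = 0.348072
T_{2}^{(0)} = 0.087018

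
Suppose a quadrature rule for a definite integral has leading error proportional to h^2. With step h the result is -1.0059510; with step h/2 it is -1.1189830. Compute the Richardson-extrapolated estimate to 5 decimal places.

-1.15666

Extrapolated value = (4·A(h/2) − A(h)) / (4 − 1)
= (4·(-1.1189830) − (-1.0059510)) / 3
= -3.4699810 / 3 = -1.1566603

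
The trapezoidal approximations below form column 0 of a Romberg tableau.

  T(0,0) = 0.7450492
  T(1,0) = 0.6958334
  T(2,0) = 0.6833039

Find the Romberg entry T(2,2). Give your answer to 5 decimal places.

T(1,1) = 0.6958334 + (0.6958334 − 0.7450492)/3 = 0.6794281
T(2,1) = 0.6833039 + (0.6833039 − 0.6958334)/3 = 0.6791274
T(2,2) = (16·0.6791274 − 0.6794281) / 15 = 0.6791074

0.67911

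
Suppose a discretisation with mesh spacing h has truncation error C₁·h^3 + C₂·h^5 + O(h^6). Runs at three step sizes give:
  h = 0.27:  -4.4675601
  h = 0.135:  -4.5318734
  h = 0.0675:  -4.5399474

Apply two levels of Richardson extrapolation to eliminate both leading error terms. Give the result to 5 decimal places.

First eliminate the h^3 term (factor 2^3 = 8):
  B₁ = (8·(-4.5318734) − (-4.4675601))/7 = -4.5410610
  B₂ = (8·(-4.5399474) − (-4.5318734))/7 = -4.5411008
Then eliminate the h^5 term (factor 2^5 = 32):
  (32·(-4.5411008) − (-4.5410610))/31 = -4.5411021

-4.54110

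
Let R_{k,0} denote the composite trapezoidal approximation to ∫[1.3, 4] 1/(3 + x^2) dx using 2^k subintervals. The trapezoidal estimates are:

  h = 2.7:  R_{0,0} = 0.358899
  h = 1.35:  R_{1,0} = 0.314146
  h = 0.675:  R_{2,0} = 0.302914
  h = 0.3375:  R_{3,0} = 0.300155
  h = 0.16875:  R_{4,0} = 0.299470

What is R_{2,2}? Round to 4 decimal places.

Richardson extrapolation on the trapezoidal column (denominator 4−1=3):
R_{1,1} = (4·0.314146 − 0.358899) / 3 = 0.299228
R_{2,1} = (4·0.302914 − 0.314146) / 3 = 0.299170
R_{2,2} = (16·0.299170 − 0.299228) / 15 = 0.299166

0.2992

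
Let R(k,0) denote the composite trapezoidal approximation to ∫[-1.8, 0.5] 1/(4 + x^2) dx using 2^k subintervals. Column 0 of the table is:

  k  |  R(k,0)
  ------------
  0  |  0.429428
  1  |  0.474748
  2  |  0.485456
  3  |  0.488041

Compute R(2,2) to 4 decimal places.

0.4890

Richardson extrapolation on the trapezoidal column (denominator 4−1=3):
R(1,1) = 0.474748 + (0.474748 − 0.429428)/3 = 0.489855
R(2,1) = 0.485456 + (0.485456 − 0.474748)/3 = 0.489025
R(2,2) = (16·0.489025 − 0.489855) / 15 = 0.488970
(Column j=1 coincides with Simpson's rule on the same nodes.)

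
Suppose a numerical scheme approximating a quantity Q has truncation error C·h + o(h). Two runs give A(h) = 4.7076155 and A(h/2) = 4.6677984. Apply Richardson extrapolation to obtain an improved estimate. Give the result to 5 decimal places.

Extrapolated value = (2·A(h/2) − A(h)) / (2 − 1)
= (2·4.6677984 − 4.7076155) / 1
= 4.6279813 / 1 = 4.6279813

4.62798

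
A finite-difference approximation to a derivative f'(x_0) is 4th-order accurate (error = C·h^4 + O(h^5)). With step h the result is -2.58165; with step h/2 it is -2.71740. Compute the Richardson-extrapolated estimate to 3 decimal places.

-2.726

Extrapolated value = (16·A(h/2) − A(h)) / (16 − 1)
= (16·(-2.71740) − (-2.58165)) / 15
= -40.89675 / 15 = -2.72645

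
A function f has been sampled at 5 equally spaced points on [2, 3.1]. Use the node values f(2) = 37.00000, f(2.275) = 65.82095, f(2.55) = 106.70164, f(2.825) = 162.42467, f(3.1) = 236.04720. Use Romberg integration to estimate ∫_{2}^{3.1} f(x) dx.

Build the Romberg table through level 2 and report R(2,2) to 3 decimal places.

R(0,0) (trapezoid, 1 panel, h=1.1000): 150.17596
R(1,0) (trapezoid, 2 panels, h=0.5500): 133.77388
R(2,0) (trapezoid, 4 panels, h=0.2750): 129.65449
R(1,1) = 133.77388 + (133.77388 − 150.17596)/3 = 128.30652
R(2,1) = 129.65449 + (129.65449 − 133.77388)/3 = 128.28136
R(2,2) = 128.28136 + (128.28136 − 128.30652)/15 = 128.27968

128.280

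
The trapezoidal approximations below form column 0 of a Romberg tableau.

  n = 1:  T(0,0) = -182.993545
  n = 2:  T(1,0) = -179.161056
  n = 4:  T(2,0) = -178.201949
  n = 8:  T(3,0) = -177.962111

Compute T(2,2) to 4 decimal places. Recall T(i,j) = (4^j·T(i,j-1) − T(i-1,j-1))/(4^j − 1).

-177.8822

Richardson extrapolation on the trapezoidal column (denominator 4−1=3):
T(1,1) = (4·(-179.161056) − (-182.993545)) / 3 = -177.883560
T(2,1) = (4·(-178.201949) − (-179.161056)) / 3 = -177.882247
T(2,2) = -177.882247 + (-177.882247 − (-177.883560))/15 = -177.882159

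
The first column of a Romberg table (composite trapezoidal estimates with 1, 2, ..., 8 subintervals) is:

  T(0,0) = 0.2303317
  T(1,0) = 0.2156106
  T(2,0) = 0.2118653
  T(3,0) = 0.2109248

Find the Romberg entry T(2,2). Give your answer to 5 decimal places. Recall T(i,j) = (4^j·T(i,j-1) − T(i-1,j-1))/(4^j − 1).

T(1,1) = 0.2156106 + (0.2156106 − 0.2303317)/3 = 0.2107036
T(2,1) = (4·0.2118653 − 0.2156106) / 3 = 0.2106169
T(2,2) = (16·0.2106169 − 0.2107036) / 15 = 0.2106111

0.21061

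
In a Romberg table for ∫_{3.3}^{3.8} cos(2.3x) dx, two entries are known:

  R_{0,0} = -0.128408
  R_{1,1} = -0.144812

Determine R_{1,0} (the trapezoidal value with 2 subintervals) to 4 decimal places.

From R_{1,1} = (4·R_{1,0} − R_{0,0})/3, solve for R_{1,0}:
4·R_{1,0} = 3·(-0.144812) + (-0.128408) = -0.562844
R_{1,0} = -0.140711

-0.1407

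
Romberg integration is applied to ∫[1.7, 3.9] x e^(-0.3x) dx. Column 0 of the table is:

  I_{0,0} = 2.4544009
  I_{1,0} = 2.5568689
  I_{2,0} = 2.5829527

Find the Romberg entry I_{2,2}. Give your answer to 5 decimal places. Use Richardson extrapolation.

2.59169

I_{1,1} = (4·2.5568689 − 2.4544009) / 3 = 2.5910249
I_{2,1} = 2.5829527 + (2.5829527 − 2.5568689)/3 = 2.5916473
I_{2,2} = 2.5916473 + (2.5916473 − 2.5910249)/15 = 2.5916888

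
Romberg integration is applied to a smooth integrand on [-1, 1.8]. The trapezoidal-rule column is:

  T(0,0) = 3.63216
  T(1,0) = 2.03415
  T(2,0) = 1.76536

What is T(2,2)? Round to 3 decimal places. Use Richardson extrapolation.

Richardson extrapolation on the trapezoidal column (denominator 4−1=3):
T(1,1) = 2.03415 + (2.03415 − 3.63216)/3 = 1.50148
T(2,1) = (4·1.76536 − 2.03415) / 3 = 1.67576
T(2,2) = (16·1.67576 − 1.50148) / 15 = 1.68738
(Column j=1 coincides with Simpson's rule on the same nodes.)

1.687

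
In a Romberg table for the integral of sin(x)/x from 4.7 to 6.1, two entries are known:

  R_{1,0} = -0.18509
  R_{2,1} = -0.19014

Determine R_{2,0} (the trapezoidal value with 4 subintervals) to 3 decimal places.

-0.189

From R_{2,1} = (4·R_{2,0} − R_{1,0})/3, solve for R_{2,0}:
4·R_{2,0} = 3·(-0.19014) + (-0.18509) = -0.75551
R_{2,0} = -0.18888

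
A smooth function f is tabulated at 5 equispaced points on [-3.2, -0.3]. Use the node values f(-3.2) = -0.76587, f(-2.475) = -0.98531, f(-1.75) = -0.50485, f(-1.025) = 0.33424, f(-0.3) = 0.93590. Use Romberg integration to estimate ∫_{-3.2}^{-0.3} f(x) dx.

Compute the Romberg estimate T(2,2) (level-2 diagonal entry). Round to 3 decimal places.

T(0,0) (trapezoid, 1 panel, h=2.9000): 0.24654
T(1,0) (trapezoid, 2 panels, h=1.4500): -0.60876
T(2,0) (trapezoid, 4 panels, h=0.7250): -0.77641
T(1,1) = -0.60876 + (-0.60876 − 0.24654)/3 = -0.89386
T(2,1) = -0.77641 + (-0.77641 − (-0.60876))/3 = -0.83229
T(2,2) = -0.83229 + (-0.83229 − (-0.89386))/15 = -0.82819

-0.828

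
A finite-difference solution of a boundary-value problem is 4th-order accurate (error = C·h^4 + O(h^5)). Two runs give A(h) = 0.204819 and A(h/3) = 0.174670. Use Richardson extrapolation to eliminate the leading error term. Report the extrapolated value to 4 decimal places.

The leading error scales as h^4; refining by a factor of 3 reduces it by 3^4 = 81.
Extrapolated value = (81·A(h/3) − A(h)) / (81 − 1)
= (81·0.174670 − 0.204819) / 80
= 13.943451 / 80 = 0.174293

0.1743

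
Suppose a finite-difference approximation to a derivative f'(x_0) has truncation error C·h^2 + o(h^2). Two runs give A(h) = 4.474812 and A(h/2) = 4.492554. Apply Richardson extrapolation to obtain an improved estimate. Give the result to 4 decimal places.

The leading error scales as h^2; refining by a factor of 2 reduces it by 2^2 = 4.
Extrapolated value = (4·A(h/2) − A(h)) / (4 − 1)
= (4·4.492554 − 4.474812) / 3
= 13.495404 / 3 = 4.498468

4.4985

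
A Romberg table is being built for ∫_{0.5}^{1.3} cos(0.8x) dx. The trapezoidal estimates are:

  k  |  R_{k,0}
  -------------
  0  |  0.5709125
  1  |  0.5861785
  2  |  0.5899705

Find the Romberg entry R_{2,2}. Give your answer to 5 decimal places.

Richardson extrapolation on the trapezoidal column (denominator 4−1=3):
R_{1,1} = (4·0.5861785 − 0.5709125) / 3 = 0.5912672
R_{2,1} = 0.5899705 + (0.5899705 − 0.5861785)/3 = 0.5912345
R_{2,2} = 0.5912345 + (0.5912345 − 0.5912672)/15 = 0.5912323

0.59123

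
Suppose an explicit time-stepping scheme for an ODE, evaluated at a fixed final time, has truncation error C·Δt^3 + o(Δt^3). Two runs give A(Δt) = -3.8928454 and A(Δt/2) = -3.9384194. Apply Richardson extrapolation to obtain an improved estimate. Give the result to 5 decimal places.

The leading error scales as Δt^3; refining by a factor of 2 reduces it by 2^3 = 8.
Extrapolated value = (8·A(Δt/2) − A(Δt)) / (8 − 1)
= (8·(-3.9384194) − (-3.8928454)) / 7
= -27.6145098 / 7 = -3.9449300

-3.94493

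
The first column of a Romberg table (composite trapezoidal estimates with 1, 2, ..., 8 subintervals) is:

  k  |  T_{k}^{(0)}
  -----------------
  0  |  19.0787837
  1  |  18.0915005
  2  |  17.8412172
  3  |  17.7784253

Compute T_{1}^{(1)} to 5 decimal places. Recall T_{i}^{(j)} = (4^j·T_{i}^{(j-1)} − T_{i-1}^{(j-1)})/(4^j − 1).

17.76241

Richardson extrapolation on the trapezoidal column (denominator 4−1=3):
T_{1}^{(1)} = 18.0915005 + (18.0915005 − 19.0787837)/3 = 17.7624061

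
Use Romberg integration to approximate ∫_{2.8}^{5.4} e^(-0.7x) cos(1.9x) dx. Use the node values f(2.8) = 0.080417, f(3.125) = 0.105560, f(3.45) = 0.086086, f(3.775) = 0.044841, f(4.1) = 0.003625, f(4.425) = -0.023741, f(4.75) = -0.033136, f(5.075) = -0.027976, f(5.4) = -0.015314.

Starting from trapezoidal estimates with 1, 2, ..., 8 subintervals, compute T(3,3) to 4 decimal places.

0.0621

T(0,0) (trapezoid, 1 panel, h=2.6000): 0.084634
T(1,0) (trapezoid, 2 panels, h=1.3000): 0.047029
T(2,0) (trapezoid, 4 panels, h=0.6500): 0.057932
T(3,0) (trapezoid, 8 panels, h=0.3250): 0.061038
T(1,1) = 0.047029 + (0.047029 − 0.084634)/3 = 0.034494
T(2,1) = 0.057932 + (0.057932 − 0.047029)/3 = 0.061566
T(3,1) = 0.061038 + (0.061038 − 0.057932)/3 = 0.062073
T(2,2) = 0.061566 + (0.061566 − 0.034494)/15 = 0.063371
T(3,2) = 0.062073 + (0.062073 − 0.061566)/15 = 0.062107
T(3,3) = 0.062107 + (0.062107 − 0.063371)/63 = 0.062087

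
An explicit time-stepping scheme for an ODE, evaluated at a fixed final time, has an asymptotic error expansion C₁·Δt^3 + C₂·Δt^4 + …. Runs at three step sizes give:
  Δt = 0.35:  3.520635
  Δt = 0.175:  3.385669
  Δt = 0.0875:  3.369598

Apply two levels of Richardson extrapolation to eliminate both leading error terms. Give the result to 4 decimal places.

3.3674

First eliminate the Δt^3 term (factor 2^3 = 8):
  B₁ = (8·3.385669 − 3.520635)/7 = 3.366388
  B₂ = (8·3.369598 − 3.385669)/7 = 3.367302
Then eliminate the Δt^4 term (factor 2^4 = 16):
  (16·3.367302 − 3.366388)/15 = 3.367363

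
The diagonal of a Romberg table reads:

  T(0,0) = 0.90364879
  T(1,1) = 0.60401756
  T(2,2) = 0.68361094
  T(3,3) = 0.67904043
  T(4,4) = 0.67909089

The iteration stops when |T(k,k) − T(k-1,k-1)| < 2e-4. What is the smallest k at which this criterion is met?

k = 4

|T(1,1) − T(0,0)| = 0.29963123 ≥ 2e-4
|T(2,2) − T(1,1)| = 0.07959338 ≥ 2e-4
|T(3,3) − T(2,2)| = 0.00457051 ≥ 2e-4
|T(4,4) − T(3,3)| = 0.00005046 < 2e-4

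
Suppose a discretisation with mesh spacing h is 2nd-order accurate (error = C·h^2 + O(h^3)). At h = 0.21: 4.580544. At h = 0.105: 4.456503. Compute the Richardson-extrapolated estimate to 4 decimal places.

The leading error scales as h^2; refining by a factor of 2 reduces it by 2^2 = 4.
Extrapolated value = (4·A(h/2) − A(h)) / (4 − 1)
= (4·4.456503 − 4.580544) / 3
= 13.245468 / 3 = 4.415156

4.4152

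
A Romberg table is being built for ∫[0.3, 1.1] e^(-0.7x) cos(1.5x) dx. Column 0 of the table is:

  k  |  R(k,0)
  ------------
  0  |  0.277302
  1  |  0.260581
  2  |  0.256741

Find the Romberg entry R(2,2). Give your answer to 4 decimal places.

R(1,1) = 0.260581 + (0.260581 − 0.277302)/3 = 0.255007
R(2,1) = (4·0.256741 − 0.260581) / 3 = 0.255461
R(2,2) = 0.255461 + (0.255461 − 0.255007)/15 = 0.255491
(Column j=1 coincides with Simpson's rule on the same nodes.)

0.2555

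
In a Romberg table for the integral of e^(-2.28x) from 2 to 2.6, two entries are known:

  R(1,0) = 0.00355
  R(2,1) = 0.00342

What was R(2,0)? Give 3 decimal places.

0.003

From R(2,1) = (4·R(2,0) − R(1,0))/3, solve for R(2,0):
4·R(2,0) = 3·0.00342 + 0.00355 = 0.01381
R(2,0) = 0.00345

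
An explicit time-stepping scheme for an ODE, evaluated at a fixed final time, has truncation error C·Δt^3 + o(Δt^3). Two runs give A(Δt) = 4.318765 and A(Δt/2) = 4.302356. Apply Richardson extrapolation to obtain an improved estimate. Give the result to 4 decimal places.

4.3000

Extrapolated value = (8·A(Δt/2) − A(Δt)) / (8 − 1)
= (8·4.302356 − 4.318765) / 7
= 30.100083 / 7 = 4.300012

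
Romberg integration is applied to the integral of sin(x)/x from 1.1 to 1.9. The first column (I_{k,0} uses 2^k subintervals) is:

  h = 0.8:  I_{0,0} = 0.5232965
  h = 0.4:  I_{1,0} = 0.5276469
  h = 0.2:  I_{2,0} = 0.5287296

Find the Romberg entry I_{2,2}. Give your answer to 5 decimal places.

0.52909

I_{1,1} = 0.5276469 + (0.5276469 − 0.5232965)/3 = 0.5290970
I_{2,1} = 0.5287296 + (0.5287296 − 0.5276469)/3 = 0.5290905
I_{2,2} = (16·0.5290905 − 0.5290970) / 15 = 0.5290901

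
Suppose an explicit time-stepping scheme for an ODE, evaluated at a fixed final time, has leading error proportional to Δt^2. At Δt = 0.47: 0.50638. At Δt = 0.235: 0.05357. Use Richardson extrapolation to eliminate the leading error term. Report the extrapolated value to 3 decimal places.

The leading error scales as Δt^2; refining by a factor of 2 reduces it by 2^2 = 4.
Extrapolated value = (4·A(Δt/2) − A(Δt)) / (4 − 1)
= (4·0.05357 − 0.50638) / 3
= -0.29210 / 3 = -0.09737

-0.097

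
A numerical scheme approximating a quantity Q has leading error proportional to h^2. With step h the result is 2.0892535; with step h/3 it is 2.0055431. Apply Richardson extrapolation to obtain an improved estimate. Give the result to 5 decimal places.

1.99508

Extrapolated value = (9·A(h/3) − A(h)) / (9 − 1)
= (9·2.0055431 − 2.0892535) / 8
= 15.9606344 / 8 = 1.9950793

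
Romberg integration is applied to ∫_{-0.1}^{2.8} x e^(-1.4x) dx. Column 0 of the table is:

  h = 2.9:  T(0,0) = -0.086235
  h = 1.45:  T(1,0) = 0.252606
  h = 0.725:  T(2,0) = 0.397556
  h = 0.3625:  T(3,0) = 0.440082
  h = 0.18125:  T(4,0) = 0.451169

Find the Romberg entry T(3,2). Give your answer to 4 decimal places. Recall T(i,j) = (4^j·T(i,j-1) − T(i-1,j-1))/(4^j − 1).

Richardson extrapolation on the trapezoidal column (denominator 4−1=3):
T(2,1) = (4·0.397556 − 0.252606) / 3 = 0.445873
T(3,1) = (4·0.440082 − 0.397556) / 3 = 0.454257
T(3,2) = 0.454257 + (0.454257 − 0.445873)/15 = 0.454816

0.4548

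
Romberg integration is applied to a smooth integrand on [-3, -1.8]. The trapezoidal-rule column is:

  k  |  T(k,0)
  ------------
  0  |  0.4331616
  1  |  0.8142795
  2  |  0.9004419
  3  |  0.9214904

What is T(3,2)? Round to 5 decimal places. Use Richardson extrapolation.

Richardson extrapolation on the trapezoidal column (denominator 4−1=3):
T(2,1) = 0.9004419 + (0.9004419 − 0.8142795)/3 = 0.9291627
T(3,1) = (4·0.9214904 − 0.9004419) / 3 = 0.9285066
T(3,2) = (16·0.9285066 − 0.9291627) / 15 = 0.9284629

0.92846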